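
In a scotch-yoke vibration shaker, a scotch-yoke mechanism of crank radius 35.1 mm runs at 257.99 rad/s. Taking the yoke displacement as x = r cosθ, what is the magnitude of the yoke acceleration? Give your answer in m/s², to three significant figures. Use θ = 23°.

ω = 258 rad/s
x = r cosθ ⇒ ẍ = −rω² cosθ (ω constant).
|a| = rω²|cosθ| = 0.0351·(258)²·|cos 23°| = 2150.5 m/s².

2150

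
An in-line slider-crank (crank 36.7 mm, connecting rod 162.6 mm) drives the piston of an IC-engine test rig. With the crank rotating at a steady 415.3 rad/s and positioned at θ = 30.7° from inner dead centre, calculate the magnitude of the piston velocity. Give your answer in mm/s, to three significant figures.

9300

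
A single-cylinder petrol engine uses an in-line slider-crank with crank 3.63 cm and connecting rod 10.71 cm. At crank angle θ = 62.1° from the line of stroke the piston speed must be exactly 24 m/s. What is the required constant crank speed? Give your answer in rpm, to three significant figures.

6130

For an in-line slider-crank, |v_piston| = rω|sinθ|·[1 + r cosθ/√(L² − r² sin²θ)].
With r = 0.0363 m, L = 0.1071 m, θ = 62.1°: the bracketed kinematic factor |dx/dθ| = 0.037413 m.
ω = v/|dx/dθ| = 24/0.037413 = 641.48 rad/s.
N = 60ω/(2π) = 6125.7 rpm.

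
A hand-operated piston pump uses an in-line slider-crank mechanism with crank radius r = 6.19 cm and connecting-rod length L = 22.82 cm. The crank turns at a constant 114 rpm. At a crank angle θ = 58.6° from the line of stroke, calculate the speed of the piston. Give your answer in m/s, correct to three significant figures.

ω = 2π·114/60 = 11.94 rad/s
For an in-line slider-crank, x = r cosθ + √(L² − r² sin²θ), so v = −rω sinθ·[1 + r cosθ/√(L² − r² sin²θ)].
With r = 0.0619 m, L = 0.2282 m, θ = 58.6°: √(L² − r² sin²θ) = 0.222 m.
v = −0.0619·11.94·0.85355·[1 + 0.0619·0.52101/0.222] = -0.72237 m/s.
|v| = 0.72237 m/s.

0.722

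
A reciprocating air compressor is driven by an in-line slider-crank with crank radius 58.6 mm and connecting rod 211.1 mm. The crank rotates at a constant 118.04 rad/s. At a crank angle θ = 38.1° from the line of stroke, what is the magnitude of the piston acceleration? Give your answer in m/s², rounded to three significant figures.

702

ω = 118 rad/s
x(θ) = r cosθ + √(L² − r² sin²θ); with ω constant, a = ω²·d²x/dθ².
d²x/dθ² = −r cosθ − r²(cos2θ)/√u − r⁴ sin²2θ/(4u^{3/2}),  u = L² − r² sin²θ = 0.0432558 m².
Substituting r = 0.0586 m, L = 0.2111 m, θ = 38.1°: d²x/dθ² = -0.050362 m.
a = ω²·d²x/dθ² = (118)²·(-0.050362) = -701.71 m/s²;  |a| = 701.71 m/s².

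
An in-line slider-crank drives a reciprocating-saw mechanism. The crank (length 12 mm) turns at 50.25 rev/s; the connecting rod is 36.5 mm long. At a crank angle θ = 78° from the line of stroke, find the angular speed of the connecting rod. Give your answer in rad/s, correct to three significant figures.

22.8

ω = 315.7 rad/s (converted from 50.25 rev/s).
The rod makes angle φ with the slider axis where L sinφ = r sinθ; differentiating, L cosφ·φ̇ = r ω cosθ.
L cosφ = √(L² − r² sin²θ) = 0.034561 m.
|ω_rod| = r ω |cosθ| / √(L² − r² sin²θ) = 0.012·315.7·0.20791/0.034561 = 22.792 rad/s.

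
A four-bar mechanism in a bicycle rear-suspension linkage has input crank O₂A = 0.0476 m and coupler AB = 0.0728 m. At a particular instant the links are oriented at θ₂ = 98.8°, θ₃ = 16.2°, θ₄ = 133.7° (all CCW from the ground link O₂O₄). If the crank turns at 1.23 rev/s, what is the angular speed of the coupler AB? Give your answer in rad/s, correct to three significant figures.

ω₂ = 7.728 rad/s (from 1.23 rev/s).
Differentiating the loop-closure r₂e^{iθ₂}+r₃e^{iθ₃}=r₁+r₄e^{iθ₄} gives r₂ω₂e^{iθ₂}+r₃ω₃e^{iθ₃}=r₄ω₄e^{iθ₄}.
Eliminating the other unknown: ω₃ = r₂ω₂ sin(θ₄−θ₂) / [r₃ sin(θ₃−θ₄)].
Numerator sine = +0.57215; denominator sine = -0.88701.
Result = 0.0476·7.728·(+0.57215) / (0.0728·(-0.88701)) = -3.2594 rad/s; magnitude 3.2594 rad/s.

3.26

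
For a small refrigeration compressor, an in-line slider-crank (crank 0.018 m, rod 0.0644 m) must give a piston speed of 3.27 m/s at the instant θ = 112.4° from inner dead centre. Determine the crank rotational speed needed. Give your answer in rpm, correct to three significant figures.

2110

For an in-line slider-crank, |v_piston| = rω|sinθ|·[1 + r cosθ/√(L² − r² sin²θ)].
With r = 0.018 m, L = 0.0644 m, θ = 112.4°: the bracketed kinematic factor |dx/dθ| = 0.014807 m.
ω = v/|dx/dθ| = 3.27/0.014807 = 220.84 rad/s.
N = 60ω/(2π) = 2108.9 rpm.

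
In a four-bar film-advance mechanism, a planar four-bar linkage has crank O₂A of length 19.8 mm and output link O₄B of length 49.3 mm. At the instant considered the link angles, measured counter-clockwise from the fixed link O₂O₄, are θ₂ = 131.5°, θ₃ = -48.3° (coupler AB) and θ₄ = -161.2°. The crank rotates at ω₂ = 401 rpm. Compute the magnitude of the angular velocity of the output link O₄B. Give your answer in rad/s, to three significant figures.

ω₂ = 41.99 rad/s (from 401 rpm).
Differentiating the loop-closure r₂e^{iθ₂}+r₃e^{iθ₃}=r₁+r₄e^{iθ₄} gives r₂ω₂e^{iθ₂}+r₃ω₃e^{iθ₃}=r₄ω₄e^{iθ₄}.
Eliminating the other unknown: ω₄ = r₂ω₂ sin(θ₂−θ₃) / [r₄ sin(θ₄−θ₃)].
Numerator sine = +0.00349; denominator sine = -0.92119.
Result = 0.0198·41.99·(+0.00349) / (0.0493·(-0.92119)) = -0.063907 rad/s; magnitude 0.063907 rad/s.

0.0639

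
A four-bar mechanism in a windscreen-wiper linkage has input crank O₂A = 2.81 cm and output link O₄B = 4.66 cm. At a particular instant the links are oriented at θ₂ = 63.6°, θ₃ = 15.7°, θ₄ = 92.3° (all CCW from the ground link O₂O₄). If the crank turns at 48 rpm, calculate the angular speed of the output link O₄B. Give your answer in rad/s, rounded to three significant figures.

ω₂ = 5.027 rad/s (from 48 rpm).
Differentiating the loop-closure r₂e^{iθ₂}+r₃e^{iθ₃}=r₁+r₄e^{iθ₄} gives r₂ω₂e^{iθ₂}+r₃ω₃e^{iθ₃}=r₄ω₄e^{iθ₄}.
Eliminating the other unknown: ω₄ = r₂ω₂ sin(θ₂−θ₃) / [r₄ sin(θ₄−θ₃)].
Numerator sine = +0.74198; denominator sine = +0.97278.
Result = 0.0281·5.027·(+0.74198) / (0.0466·(+0.97278)) = +2.3119 rad/s; magnitude 2.3119 rad/s.

2.31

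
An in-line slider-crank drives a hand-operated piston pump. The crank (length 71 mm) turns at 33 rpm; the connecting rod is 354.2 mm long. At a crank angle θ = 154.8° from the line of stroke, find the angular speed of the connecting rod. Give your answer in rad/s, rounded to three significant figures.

0.629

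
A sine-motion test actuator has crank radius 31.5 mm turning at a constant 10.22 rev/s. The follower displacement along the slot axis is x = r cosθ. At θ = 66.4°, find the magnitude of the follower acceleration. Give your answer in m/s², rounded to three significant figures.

ω = 64.21 rad/s (from 10.22 rev/s).
x = r cosθ ⇒ ẍ = −rω² cosθ (ω constant).
|a| = rω²|cosθ| = 0.0315·(64.21)²·|cos 66.4°| = 52.001 m/s².

52.0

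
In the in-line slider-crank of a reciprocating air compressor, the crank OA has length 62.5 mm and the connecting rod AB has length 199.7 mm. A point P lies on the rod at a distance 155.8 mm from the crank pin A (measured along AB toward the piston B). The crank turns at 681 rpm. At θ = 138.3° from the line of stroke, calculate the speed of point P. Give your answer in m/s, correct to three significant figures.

ω = 71.31 rad/s.  Crank-pin speed |V_A| = rω = 4.4571 m/s, perpendicular to OA.
Rod angle: sinφ = −(r/L) sinθ ⇒ φ = -12.017°; ω_rod = −rω cosθ/√(L²−r²sin²θ) = +17.038 rad/s.
V_P = V_A + ω_rod × AP, with AP = 0.1558 m along the rod.
Components: V_Px = −rω sinθ − a·ω_rod·sinφ = -2.4124 m/s;  V_Py = rω cosθ + a·ω_rod·cosφ = -0.73156 m/s.
|V_P| = √(V_Px² + V_Py²) = 2.5209 m/s.

2.52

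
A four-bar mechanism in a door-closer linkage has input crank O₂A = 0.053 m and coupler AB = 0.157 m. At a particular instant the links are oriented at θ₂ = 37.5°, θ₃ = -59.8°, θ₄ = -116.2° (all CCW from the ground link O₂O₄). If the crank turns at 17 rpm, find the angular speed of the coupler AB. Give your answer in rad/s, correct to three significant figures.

ω₂ = 1.78 rad/s (from 17 rpm).
Differentiating the loop-closure r₂e^{iθ₂}+r₃e^{iθ₃}=r₁+r₄e^{iθ₄} gives r₂ω₂e^{iθ₂}+r₃ω₃e^{iθ₃}=r₄ω₄e^{iθ₄}.
Eliminating the other unknown: ω₃ = r₂ω₂ sin(θ₄−θ₂) / [r₃ sin(θ₃−θ₄)].
Numerator sine = -0.44307; denominator sine = +0.83292.
Result = 0.053·1.78·(-0.44307) / (0.157·(+0.83292)) = -0.31969 rad/s; magnitude 0.31969 rad/s.

0.320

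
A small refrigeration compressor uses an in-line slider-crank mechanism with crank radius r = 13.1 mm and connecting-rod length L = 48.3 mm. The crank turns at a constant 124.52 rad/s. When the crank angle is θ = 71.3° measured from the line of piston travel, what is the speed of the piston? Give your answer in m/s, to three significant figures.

1.68

ω = 124.5 rad/s
For an in-line slider-crank, x = r cosθ + √(L² − r² sin²θ), so v = −rω sinθ·[1 + r cosθ/√(L² − r² sin²θ)].
With r = 0.0131 m, L = 0.0483 m, θ = 71.3°: √(L² − r² sin²θ) = 0.046679 m.
v = −0.0131·124.5·0.94721·[1 + 0.0131·0.32061/0.046679] = -1.6841 m/s.
|v| = 1.6841 m/s.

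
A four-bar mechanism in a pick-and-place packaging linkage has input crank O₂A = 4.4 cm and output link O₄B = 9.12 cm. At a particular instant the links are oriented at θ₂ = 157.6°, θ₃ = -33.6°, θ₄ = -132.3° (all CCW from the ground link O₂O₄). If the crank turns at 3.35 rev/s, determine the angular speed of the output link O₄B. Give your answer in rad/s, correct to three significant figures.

ω₂ = 21.05 rad/s (from 3.35 rev/s).
Differentiating the loop-closure r₂e^{iθ₂}+r₃e^{iθ₃}=r₁+r₄e^{iθ₄} gives r₂ω₂e^{iθ₂}+r₃ω₃e^{iθ₃}=r₄ω₄e^{iθ₄}.
Eliminating the other unknown: ω₄ = r₂ω₂ sin(θ₂−θ₃) / [r₄ sin(θ₄−θ₃)].
Numerator sine = -0.19423; denominator sine = -0.98849.
Result = 0.044·21.05·(-0.19423) / (0.0912·(-0.98849)) = +1.9954 rad/s; magnitude 1.9954 rad/s.

2.00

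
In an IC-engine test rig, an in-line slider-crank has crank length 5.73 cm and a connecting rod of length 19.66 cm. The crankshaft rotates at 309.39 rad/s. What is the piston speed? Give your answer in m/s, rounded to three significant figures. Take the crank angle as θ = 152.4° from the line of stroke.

ω = 309.4 rad/s
For an in-line slider-crank, x = r cosθ + √(L² − r² sin²θ), so v = −rω sinθ·[1 + r cosθ/√(L² − r² sin²θ)].
With r = 0.0573 m, L = 0.1966 m, θ = 152.4°: √(L² − r² sin²θ) = 0.1948 m.
v = −0.0573·309.4·0.46330·[1 + 0.0573·-0.88620/0.1948] = -6.0723 m/s.
|v| = 6.0723 m/s.

6.07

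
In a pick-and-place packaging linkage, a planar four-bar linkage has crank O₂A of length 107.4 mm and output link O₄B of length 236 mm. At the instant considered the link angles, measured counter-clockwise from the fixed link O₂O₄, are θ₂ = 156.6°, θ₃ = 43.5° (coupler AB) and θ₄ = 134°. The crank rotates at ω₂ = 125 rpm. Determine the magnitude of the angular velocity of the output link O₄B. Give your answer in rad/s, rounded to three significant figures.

5.48

ω₂ = 13.09 rad/s (from 125 rpm).
Differentiating the loop-closure r₂e^{iθ₂}+r₃e^{iθ₃}=r₁+r₄e^{iθ₄} gives r₂ω₂e^{iθ₂}+r₃ω₃e^{iθ₃}=r₄ω₄e^{iθ₄}.
Eliminating the other unknown: ω₄ = r₂ω₂ sin(θ₂−θ₃) / [r₄ sin(θ₄−θ₃)].
Numerator sine = +0.91982; denominator sine = +0.99996.
Result = 0.1074·13.09·(+0.91982) / (0.236·(+0.99996)) = +5.4796 rad/s; magnitude 5.4796 rad/s.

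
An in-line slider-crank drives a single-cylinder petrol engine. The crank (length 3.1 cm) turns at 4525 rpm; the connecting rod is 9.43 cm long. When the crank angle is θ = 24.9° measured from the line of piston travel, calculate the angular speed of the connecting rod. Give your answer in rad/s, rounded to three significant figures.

143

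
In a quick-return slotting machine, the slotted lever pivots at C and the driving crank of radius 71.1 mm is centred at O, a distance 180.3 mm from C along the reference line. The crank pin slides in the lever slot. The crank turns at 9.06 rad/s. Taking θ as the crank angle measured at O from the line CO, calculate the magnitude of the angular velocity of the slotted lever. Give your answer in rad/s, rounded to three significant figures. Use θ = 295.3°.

ω = 9.06 rad/s
Crank pin A relative to C: A = (d + r cosθ, r sinθ); lever angle φ = atan2(r sinθ, d + r cosθ).
Differentiating tanφ: φ̇ = rω(d cosθ + r)/(d² + r² + 2dr cosθ).
d² + r² + 2dr cosθ = |CA|² = 0.0485202 m²;  d cosθ + r = +0.14815 m.
|ω_lever| = |0.0711·9.06·+0.14815| / 0.0485202 = 1.9669 rad/s.

1.97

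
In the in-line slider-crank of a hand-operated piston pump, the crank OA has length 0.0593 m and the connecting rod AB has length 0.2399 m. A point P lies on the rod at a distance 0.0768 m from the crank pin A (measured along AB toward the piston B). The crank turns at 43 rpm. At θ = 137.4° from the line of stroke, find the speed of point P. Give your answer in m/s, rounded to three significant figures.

ω = 4.503 rad/s.  Crank-pin speed |V_A| = rω = 0.26702 m/s, perpendicular to OA.
Rod angle: sinφ = −(r/L) sinθ ⇒ φ = -9.632°; ω_rod = −rω cosθ/√(L²−r²sin²θ) = +0.83104 rad/s.
V_P = V_A + ω_rod × AP, with AP = 0.0768 m along the rod.
Components: V_Px = −rω sinθ − a·ω_rod·sinφ = -0.17006 m/s;  V_Py = rω cosθ + a·ω_rod·cosφ = -0.13363 m/s.
|V_P| = √(V_Px² + V_Py²) = 0.21629 m/s.

0.216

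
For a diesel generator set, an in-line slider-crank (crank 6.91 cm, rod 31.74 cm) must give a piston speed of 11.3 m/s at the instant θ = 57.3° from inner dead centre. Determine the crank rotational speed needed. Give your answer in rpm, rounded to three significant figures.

For an in-line slider-crank, |v_piston| = rω|sinθ|·[1 + r cosθ/√(L² − r² sin²θ)].
With r = 0.0691 m, L = 0.3174 m, θ = 57.3°: the bracketed kinematic factor |dx/dθ| = 0.065105 m.
ω = v/|dx/dθ| = 11.3/0.065105 = 173.57 rad/s.
N = 60ω/(2π) = 1657.4 rpm.

1660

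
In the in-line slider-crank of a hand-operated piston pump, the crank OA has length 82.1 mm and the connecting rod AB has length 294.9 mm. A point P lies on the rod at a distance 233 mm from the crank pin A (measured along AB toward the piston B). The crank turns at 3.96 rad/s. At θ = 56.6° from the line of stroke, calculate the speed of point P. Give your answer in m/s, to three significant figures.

0.308

ω = 3.96 rad/s.  Crank-pin speed |V_A| = rω = 0.32512 m/s, perpendicular to OA.
Rod angle: sinφ = −(r/L) sinθ ⇒ φ = -13.440°; ω_rod = −rω cosθ/√(L²−r²sin²θ) = -0.62397 rad/s.
V_P = V_A + ω_rod × AP, with AP = 0.233 m along the rod.
Components: V_Px = −rω sinθ − a·ω_rod·sinφ = -0.30521 m/s;  V_Py = rω cosθ + a·ω_rod·cosφ = +0.037566 m/s.
|V_P| = √(V_Px² + V_Py²) = 0.30752 m/s.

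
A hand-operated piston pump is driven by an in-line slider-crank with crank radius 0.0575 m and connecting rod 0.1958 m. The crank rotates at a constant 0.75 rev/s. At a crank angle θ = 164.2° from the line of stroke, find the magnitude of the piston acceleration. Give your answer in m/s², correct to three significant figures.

ω = 2π·0.75 = 4.712 rad/s
x(θ) = r cosθ + √(L² − r² sin²θ); with ω constant, a = ω²·d²x/dθ².
d²x/dθ² = −r cosθ − r²(cos2θ)/√u − r⁴ sin²2θ/(4u^{3/2}),  u = L² − r² sin²θ = 0.0380925 m².
Substituting r = 0.0575 m, L = 0.1958 m, θ = 164.2°: d²x/dθ² = +0.040798 m.
a = ω²·d²x/dθ² = (4.712)²·(+0.040798) = +0.90599 m/s²;  |a| = 0.90599 m/s².

0.906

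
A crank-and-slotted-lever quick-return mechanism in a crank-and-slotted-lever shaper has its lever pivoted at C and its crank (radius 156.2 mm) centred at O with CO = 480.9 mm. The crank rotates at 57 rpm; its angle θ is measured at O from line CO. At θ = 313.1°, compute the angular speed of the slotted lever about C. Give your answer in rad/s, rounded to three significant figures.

1.26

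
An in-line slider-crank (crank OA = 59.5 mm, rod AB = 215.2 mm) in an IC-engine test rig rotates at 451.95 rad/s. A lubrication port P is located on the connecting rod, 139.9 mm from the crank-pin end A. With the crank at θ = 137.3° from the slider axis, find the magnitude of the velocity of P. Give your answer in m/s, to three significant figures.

17.2

ω = 451.9 rad/s.  Crank-pin speed |V_A| = rω = 26.891 m/s, perpendicular to OA.
Rod angle: sinφ = −(r/L) sinθ ⇒ φ = -10.807°; ω_rod = −rω cosθ/√(L²−r²sin²θ) = +93.492 rad/s.
V_P = V_A + ω_rod × AP, with AP = 0.1399 m along the rod.
Components: V_Px = −rω sinθ − a·ω_rod·sinφ = -15.784 m/s;  V_Py = rω cosθ + a·ω_rod·cosφ = -6.9151 m/s.
|V_P| = √(V_Px² + V_Py²) = 17.232 m/s.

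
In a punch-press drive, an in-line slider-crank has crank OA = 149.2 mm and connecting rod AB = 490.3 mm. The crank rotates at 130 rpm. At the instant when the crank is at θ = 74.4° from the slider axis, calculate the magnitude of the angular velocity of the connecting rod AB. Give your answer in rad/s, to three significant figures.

1.17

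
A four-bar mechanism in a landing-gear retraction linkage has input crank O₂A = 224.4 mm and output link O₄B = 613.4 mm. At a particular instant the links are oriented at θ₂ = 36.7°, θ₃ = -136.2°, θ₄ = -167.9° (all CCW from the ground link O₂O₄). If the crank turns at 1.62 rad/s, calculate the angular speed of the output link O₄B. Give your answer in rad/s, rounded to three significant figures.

0.139

ω₂ = 1.62 rad/s
Differentiating the loop-closure r₂e^{iθ₂}+r₃e^{iθ₃}=r₁+r₄e^{iθ₄} gives r₂ω₂e^{iθ₂}+r₃ω₃e^{iθ₃}=r₄ω₄e^{iθ₄}.
Eliminating the other unknown: ω₄ = r₂ω₂ sin(θ₂−θ₃) / [r₄ sin(θ₄−θ₃)].
Numerator sine = +0.12360; denominator sine = -0.52547.
Result = 0.2244·1.62·(+0.12360) / (0.6134·(-0.52547)) = -0.1394 rad/s; magnitude 0.1394 rad/s.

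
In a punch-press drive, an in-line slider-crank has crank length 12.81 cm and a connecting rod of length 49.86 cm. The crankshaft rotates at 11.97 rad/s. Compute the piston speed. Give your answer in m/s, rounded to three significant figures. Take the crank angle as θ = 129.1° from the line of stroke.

0.993

ω = 11.97 rad/s
For an in-line slider-crank, x = r cosθ + √(L² − r² sin²θ), so v = −rω sinθ·[1 + r cosθ/√(L² − r² sin²θ)].
With r = 0.1281 m, L = 0.4986 m, θ = 129.1°: √(L² − r² sin²θ) = 0.48859 m.
v = −0.1281·11.97·0.77605·[1 + 0.1281·-0.63068/0.48859] = -0.99319 m/s.
|v| = 0.99319 m/s.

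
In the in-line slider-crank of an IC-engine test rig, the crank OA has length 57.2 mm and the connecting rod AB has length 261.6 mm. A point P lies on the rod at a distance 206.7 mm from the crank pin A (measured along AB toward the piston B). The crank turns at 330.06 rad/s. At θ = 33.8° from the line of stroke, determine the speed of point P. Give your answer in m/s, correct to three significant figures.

ω = 330.1 rad/s.  Crank-pin speed |V_A| = rω = 18.879 m/s, perpendicular to OA.
Rod angle: sinφ = −(r/L) sinθ ⇒ φ = -6.987°; ω_rod = −rω cosθ/√(L²−r²sin²θ) = -60.42 rad/s.
V_P = V_A + ω_rod × AP, with AP = 0.2067 m along the rod.
Components: V_Px = −rω sinθ − a·ω_rod·sinφ = -12.022 m/s;  V_Py = rω cosθ + a·ω_rod·cosφ = +3.2924 m/s.
|V_P| = √(V_Px² + V_Py²) = 12.464 m/s.

12.5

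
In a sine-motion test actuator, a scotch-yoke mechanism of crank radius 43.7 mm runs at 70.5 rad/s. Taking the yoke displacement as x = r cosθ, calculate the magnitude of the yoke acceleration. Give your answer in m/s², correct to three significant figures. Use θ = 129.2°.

ω = 70.5 rad/s
x = r cosθ ⇒ ẍ = −rω² cosθ (ω constant).
|a| = rω²|cosθ| = 0.0437·(70.5)²·|cos 129.2°| = 137.28 m/s².

137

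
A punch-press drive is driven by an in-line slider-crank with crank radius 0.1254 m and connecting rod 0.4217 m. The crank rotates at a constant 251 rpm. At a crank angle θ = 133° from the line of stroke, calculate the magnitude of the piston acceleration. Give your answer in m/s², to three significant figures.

60.3

ω = 2π·251/60 = 26.28 rad/s
x(θ) = r cosθ + √(L² − r² sin²θ); with ω constant, a = ω²·d²x/dθ².
d²x/dθ² = −r cosθ − r²(cos2θ)/√u − r⁴ sin²2θ/(4u^{3/2}),  u = L² − r² sin²θ = 0.16942 m².
Substituting r = 0.1254 m, L = 0.4217 m, θ = 133°: d²x/dθ² = +0.087305 m.
a = ω²·d²x/dθ² = (26.28)²·(+0.087305) = +60.318 m/s²;  |a| = 60.318 m/s².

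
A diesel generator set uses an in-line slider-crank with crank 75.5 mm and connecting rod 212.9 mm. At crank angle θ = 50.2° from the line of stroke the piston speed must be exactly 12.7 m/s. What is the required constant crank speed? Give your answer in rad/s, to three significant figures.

For an in-line slider-crank, |v_piston| = rω|sinθ|·[1 + r cosθ/√(L² − r² sin²θ)].
With r = 0.0755 m, L = 0.2129 m, θ = 50.2°: the bracketed kinematic factor |dx/dθ| = 0.07169 m.
ω = v/|dx/dθ| = 12.7/0.07169 = 177.15 rad/s.

177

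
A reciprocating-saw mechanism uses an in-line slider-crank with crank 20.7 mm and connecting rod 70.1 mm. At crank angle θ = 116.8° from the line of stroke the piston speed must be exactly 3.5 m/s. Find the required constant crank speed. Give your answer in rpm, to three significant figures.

2100

For an in-line slider-crank, |v_piston| = rω|sinθ|·[1 + r cosθ/√(L² − r² sin²θ)].
With r = 0.0207 m, L = 0.0701 m, θ = 116.8°: the bracketed kinematic factor |dx/dθ| = 0.015926 m.
ω = v/|dx/dθ| = 3.5/0.015926 = 219.76 rad/s.
N = 60ω/(2π) = 2098.6 rpm.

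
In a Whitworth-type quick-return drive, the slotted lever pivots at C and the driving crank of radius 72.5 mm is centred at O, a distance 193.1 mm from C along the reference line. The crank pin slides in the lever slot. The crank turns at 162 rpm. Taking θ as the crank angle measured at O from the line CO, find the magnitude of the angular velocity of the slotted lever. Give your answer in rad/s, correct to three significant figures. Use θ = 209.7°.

6.43

ω = 16.96 rad/s (from 162 rpm).
Crank pin A relative to C: A = (d + r cosθ, r sinθ); lever angle φ = atan2(r sinθ, d + r cosθ).
Differentiating tanφ: φ̇ = rω(d cosθ + r)/(d² + r² + 2dr cosθ).
d² + r² + 2dr cosθ = |CA|² = 0.0182226 m²;  d cosθ + r = -0.095233 m.
|ω_lever| = |0.0725·16.96·-0.095233| / 0.0182226 = 6.4277 rad/s.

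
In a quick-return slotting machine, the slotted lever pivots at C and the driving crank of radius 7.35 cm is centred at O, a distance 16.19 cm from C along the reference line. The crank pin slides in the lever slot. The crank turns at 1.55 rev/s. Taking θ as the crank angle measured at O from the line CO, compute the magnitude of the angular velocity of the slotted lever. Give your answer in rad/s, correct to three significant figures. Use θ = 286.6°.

2.23

ω = 9.739 rad/s (from 1.55 rev/s).
Crank pin A relative to C: A = (d + r cosθ, r sinθ); lever angle φ = atan2(r sinθ, d + r cosθ).
Differentiating tanφ: φ̇ = rω(d cosθ + r)/(d² + r² + 2dr cosθ).
d² + r² + 2dr cosθ = |CA|² = 0.038413 m²;  d cosθ + r = +0.11975 m.
|ω_lever| = |0.0735·9.739·+0.11975| / 0.038413 = 2.2315 rad/s.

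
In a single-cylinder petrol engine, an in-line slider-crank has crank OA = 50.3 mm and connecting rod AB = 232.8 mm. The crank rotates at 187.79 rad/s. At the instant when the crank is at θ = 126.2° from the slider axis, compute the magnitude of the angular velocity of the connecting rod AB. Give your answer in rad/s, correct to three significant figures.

24.3

ω = 187.8 rad/s
The rod makes angle φ with the slider axis where L sinφ = r sinθ; differentiating, L cosφ·φ̇ = r ω cosθ.
L cosφ = √(L² − r² sin²θ) = 0.22923 m.
|ω_rod| = r ω |cosθ| / √(L² − r² sin²θ) = 0.0503·187.8·0.59061/0.22923 = 24.337 rad/s.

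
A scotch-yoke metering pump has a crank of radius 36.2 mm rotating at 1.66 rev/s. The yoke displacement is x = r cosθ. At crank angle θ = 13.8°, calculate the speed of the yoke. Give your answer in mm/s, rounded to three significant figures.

ω = 10.43 rad/s (from 1.66 rev/s).
x = r cosθ ⇒ ẋ = −rω sinθ.
|v| = rω|sinθ| = 0.0362·10.43·|sin 13.8°| = 0.090063 m/s = 90.063 mm/s.

90.1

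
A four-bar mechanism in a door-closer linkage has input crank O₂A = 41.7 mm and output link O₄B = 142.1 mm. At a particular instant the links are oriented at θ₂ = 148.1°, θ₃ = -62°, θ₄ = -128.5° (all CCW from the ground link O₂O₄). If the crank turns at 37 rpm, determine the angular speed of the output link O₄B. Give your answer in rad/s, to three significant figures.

0.622

ω₂ = 3.875 rad/s (from 37 rpm).
Differentiating the loop-closure r₂e^{iθ₂}+r₃e^{iθ₃}=r₁+r₄e^{iθ₄} gives r₂ω₂e^{iθ₂}+r₃ω₃e^{iθ₃}=r₄ω₄e^{iθ₄}.
Eliminating the other unknown: ω₄ = r₂ω₂ sin(θ₂−θ₃) / [r₄ sin(θ₄−θ₃)].
Numerator sine = -0.50151; denominator sine = -0.91706.
Result = 0.0417·3.875·(-0.50151) / (0.1421·(-0.91706)) = +0.62181 rad/s; magnitude 0.62181 rad/s.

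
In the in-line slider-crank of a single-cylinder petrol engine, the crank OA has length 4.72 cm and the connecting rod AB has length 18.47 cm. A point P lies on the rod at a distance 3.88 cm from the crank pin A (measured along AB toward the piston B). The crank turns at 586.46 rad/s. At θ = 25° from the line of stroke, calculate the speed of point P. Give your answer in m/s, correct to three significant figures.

23.3

ω = 586.5 rad/s.  Crank-pin speed |V_A| = rω = 27.681 m/s, perpendicular to OA.
Rod angle: sinφ = −(r/L) sinθ ⇒ φ = -6.200°; ω_rod = −rω cosθ/√(L²−r²sin²θ) = -136.63 rad/s.
V_P = V_A + ω_rod × AP, with AP = 0.0388 m along the rod.
Components: V_Px = −rω sinθ − a·ω_rod·sinφ = -12.271 m/s;  V_Py = rω cosθ + a·ω_rod·cosφ = +19.817 m/s.
|V_P| = √(V_Px² + V_Py²) = 23.309 m/s.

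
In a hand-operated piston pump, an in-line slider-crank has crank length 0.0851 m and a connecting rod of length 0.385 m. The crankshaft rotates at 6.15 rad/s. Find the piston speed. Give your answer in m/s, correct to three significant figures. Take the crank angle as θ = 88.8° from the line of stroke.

0.526

ω = 6.15 rad/s
For an in-line slider-crank, x = r cosθ + √(L² − r² sin²θ), so v = −rω sinθ·[1 + r cosθ/√(L² − r² sin²θ)].
With r = 0.0851 m, L = 0.385 m, θ = 88.8°: √(L² − r² sin²θ) = 0.37548 m.
v = −0.0851·6.15·0.99978·[1 + 0.0851·0.02094/0.37548] = -0.52573 m/s.
|v| = 0.52573 m/s.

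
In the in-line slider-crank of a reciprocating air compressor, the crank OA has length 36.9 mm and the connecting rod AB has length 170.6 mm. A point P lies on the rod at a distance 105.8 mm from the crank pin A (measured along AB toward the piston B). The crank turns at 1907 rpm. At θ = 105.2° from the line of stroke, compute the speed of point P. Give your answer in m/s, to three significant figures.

ω = 199.7 rad/s.  Crank-pin speed |V_A| = rω = 7.369 m/s, perpendicular to OA.
Rod angle: sinφ = −(r/L) sinθ ⇒ φ = -12.048°; ω_rod = −rω cosθ/√(L²−r²sin²θ) = +11.58 rad/s.
V_P = V_A + ω_rod × AP, with AP = 0.1058 m along the rod.
Components: V_Px = −rω sinθ − a·ω_rod·sinφ = -6.8554 m/s;  V_Py = rω cosθ + a·ω_rod·cosφ = -0.73387 m/s.
|V_P| = √(V_Px² + V_Py²) = 6.8946 m/s.

6.89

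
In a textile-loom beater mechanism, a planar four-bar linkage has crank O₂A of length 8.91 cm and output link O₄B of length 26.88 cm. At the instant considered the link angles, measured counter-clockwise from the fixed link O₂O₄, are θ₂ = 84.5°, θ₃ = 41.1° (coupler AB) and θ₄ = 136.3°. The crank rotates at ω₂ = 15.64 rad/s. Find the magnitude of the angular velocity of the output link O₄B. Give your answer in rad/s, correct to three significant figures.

3.58

ω₂ = 15.64 rad/s
Differentiating the loop-closure r₂e^{iθ₂}+r₃e^{iθ₃}=r₁+r₄e^{iθ₄} gives r₂ω₂e^{iθ₂}+r₃ω₃e^{iθ₃}=r₄ω₄e^{iθ₄}.
Eliminating the other unknown: ω₄ = r₂ω₂ sin(θ₂−θ₃) / [r₄ sin(θ₄−θ₃)].
Numerator sine = +0.68709; denominator sine = +0.99588.
Result = 0.0891·15.64·(+0.68709) / (0.2688·(+0.99588)) = +3.5767 rad/s; magnitude 3.5767 rad/s.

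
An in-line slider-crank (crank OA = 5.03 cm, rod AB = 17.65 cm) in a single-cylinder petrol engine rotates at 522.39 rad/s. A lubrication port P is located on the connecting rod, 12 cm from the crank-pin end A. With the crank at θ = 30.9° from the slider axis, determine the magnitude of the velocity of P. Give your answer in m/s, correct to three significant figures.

17.3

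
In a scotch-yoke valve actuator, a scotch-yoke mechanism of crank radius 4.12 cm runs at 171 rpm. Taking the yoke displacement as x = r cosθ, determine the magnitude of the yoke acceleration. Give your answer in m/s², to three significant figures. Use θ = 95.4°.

ω = 17.91 rad/s (from 171 rpm).
x = r cosθ ⇒ ẍ = −rω² cosθ (ω constant).
|a| = rω²|cosθ| = 0.0412·(17.91)²·|cos 95.4°| = 1.2433 m/s².

1.24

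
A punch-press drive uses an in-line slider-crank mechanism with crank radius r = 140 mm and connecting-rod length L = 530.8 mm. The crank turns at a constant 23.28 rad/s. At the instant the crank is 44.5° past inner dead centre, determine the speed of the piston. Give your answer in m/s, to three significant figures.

2.72

ω = 23.28 rad/s
For an in-line slider-crank, x = r cosθ + √(L² − r² sin²θ), so v = −rω sinθ·[1 + r cosθ/√(L² − r² sin²θ)].
With r = 0.14 m, L = 0.5308 m, θ = 44.5°: √(L² − r² sin²θ) = 0.52165 m.
v = −0.14·23.28·0.70091·[1 + 0.14·0.71325/0.52165] = -2.7217 m/s.
|v| = 2.7217 m/s.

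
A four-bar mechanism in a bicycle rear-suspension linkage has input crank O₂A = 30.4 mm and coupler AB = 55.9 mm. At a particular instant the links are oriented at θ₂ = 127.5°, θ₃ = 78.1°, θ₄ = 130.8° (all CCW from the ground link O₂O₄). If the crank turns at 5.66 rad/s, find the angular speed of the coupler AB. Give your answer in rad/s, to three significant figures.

ω₂ = 5.66 rad/s
Differentiating the loop-closure r₂e^{iθ₂}+r₃e^{iθ₃}=r₁+r₄e^{iθ₄} gives r₂ω₂e^{iθ₂}+r₃ω₃e^{iθ₃}=r₄ω₄e^{iθ₄}.
Eliminating the other unknown: ω₃ = r₂ω₂ sin(θ₄−θ₂) / [r₃ sin(θ₃−θ₄)].
Numerator sine = +0.05756; denominator sine = -0.79547.
Result = 0.0304·5.66·(+0.05756) / (0.0559·(-0.79547)) = -0.22274 rad/s; magnitude 0.22274 rad/s.

0.223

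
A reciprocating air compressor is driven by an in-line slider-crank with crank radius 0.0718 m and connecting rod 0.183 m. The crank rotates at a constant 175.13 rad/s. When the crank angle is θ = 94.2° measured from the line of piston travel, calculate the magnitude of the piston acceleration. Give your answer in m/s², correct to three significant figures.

1090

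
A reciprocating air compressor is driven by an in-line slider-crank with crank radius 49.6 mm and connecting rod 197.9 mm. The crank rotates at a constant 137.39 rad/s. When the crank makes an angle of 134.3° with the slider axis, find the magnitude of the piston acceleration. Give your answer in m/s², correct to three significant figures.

ω = 137.4 rad/s
x(θ) = r cosθ + √(L² − r² sin²θ); with ω constant, a = ω²·d²x/dθ².
d²x/dθ² = −r cosθ − r²(cos2θ)/√u − r⁴ sin²2θ/(4u^{3/2}),  u = L² − r² sin²θ = 0.0379043 m².
Substituting r = 0.0496 m, L = 0.1979 m, θ = 134.3°: d²x/dθ² = +0.034745 m.
a = ω²·d²x/dθ² = (137.4)²·(+0.034745) = +655.85 m/s²;  |a| = 655.85 m/s².

656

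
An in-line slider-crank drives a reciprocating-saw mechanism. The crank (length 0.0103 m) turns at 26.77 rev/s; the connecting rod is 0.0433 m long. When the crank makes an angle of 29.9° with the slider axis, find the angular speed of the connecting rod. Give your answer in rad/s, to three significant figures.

ω = 168.2 rad/s (converted from 26.77 rev/s).
The rod makes angle φ with the slider axis where L sinφ = r sinθ; differentiating, L cosφ·φ̇ = r ω cosθ.
L cosφ = √(L² − r² sin²θ) = 0.042995 m.
|ω_rod| = r ω |cosθ| / √(L² − r² sin²θ) = 0.0103·168.2·0.86690/0.042995 = 34.932 rad/s.

34.9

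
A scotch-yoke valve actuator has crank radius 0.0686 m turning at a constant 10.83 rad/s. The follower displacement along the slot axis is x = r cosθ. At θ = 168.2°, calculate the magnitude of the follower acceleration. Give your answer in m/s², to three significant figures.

ω = 10.83 rad/s
x = r cosθ ⇒ ẍ = −rω² cosθ (ω constant).
|a| = rω²|cosθ| = 0.0686·(10.83)²·|cos 168.2°| = 7.876 m/s².

7.88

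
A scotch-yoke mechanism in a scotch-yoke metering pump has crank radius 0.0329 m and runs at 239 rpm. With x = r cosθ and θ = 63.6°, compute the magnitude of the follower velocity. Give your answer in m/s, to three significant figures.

ω = 25.03 rad/s (from 239 rpm).
x = r cosθ ⇒ ẋ = −rω sinθ.
|v| = rω|sinθ| = 0.0329·25.03·|sin 63.6°| = 0.73755 m/s.

0.738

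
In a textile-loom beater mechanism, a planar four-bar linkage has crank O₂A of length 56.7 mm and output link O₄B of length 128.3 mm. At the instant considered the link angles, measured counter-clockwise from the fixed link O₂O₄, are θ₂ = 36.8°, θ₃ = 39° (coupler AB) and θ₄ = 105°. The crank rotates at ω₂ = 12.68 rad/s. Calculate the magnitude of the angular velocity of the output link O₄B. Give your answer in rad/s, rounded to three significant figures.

ω₂ = 12.68 rad/s
Differentiating the loop-closure r₂e^{iθ₂}+r₃e^{iθ₃}=r₁+r₄e^{iθ₄} gives r₂ω₂e^{iθ₂}+r₃ω₃e^{iθ₃}=r₄ω₄e^{iθ₄}.
Eliminating the other unknown: ω₄ = r₂ω₂ sin(θ₂−θ₃) / [r₄ sin(θ₄−θ₃)].
Numerator sine = -0.03839; denominator sine = +0.91355.
Result = 0.0567·12.68·(-0.03839) / (0.1283·(+0.91355)) = -0.23547 rad/s; magnitude 0.23547 rad/s.

0.235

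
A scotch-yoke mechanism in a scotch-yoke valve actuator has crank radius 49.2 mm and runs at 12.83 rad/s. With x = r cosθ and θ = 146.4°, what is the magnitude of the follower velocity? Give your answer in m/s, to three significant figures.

0.349

ω = 12.83 rad/s
x = r cosθ ⇒ ẋ = −rω sinθ.
|v| = rω|sinθ| = 0.0492·12.83·|sin 146.4°| = 0.34932 m/s.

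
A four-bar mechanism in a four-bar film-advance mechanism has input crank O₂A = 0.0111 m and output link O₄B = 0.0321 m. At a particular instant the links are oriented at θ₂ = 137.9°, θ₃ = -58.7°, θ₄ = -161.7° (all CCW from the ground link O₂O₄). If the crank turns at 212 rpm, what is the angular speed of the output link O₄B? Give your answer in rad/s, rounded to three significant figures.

2.25

ω₂ = 22.2 rad/s (from 212 rpm).
Differentiating the loop-closure r₂e^{iθ₂}+r₃e^{iθ₃}=r₁+r₄e^{iθ₄} gives r₂ω₂e^{iθ₂}+r₃ω₃e^{iθ₃}=r₄ω₄e^{iθ₄}.
Eliminating the other unknown: ω₄ = r₂ω₂ sin(θ₂−θ₃) / [r₄ sin(θ₄−θ₃)].
Numerator sine = -0.28569; denominator sine = -0.97437.
Result = 0.0111·22.2·(-0.28569) / (0.0321·(-0.97437)) = +2.2509 rad/s; magnitude 2.2509 rad/s.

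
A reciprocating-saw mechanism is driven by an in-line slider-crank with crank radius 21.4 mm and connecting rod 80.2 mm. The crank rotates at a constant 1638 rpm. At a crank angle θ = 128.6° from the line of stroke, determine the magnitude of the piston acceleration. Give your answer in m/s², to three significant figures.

428

ω = 2π·1638/60 = 171.5 rad/s
x(θ) = r cosθ + √(L² − r² sin²θ); with ω constant, a = ω²·d²x/dθ².
d²x/dθ² = −r cosθ − r²(cos2θ)/√u − r⁴ sin²2θ/(4u^{3/2}),  u = L² − r² sin²θ = 0.00615233 m².
Substituting r = 0.0214 m, L = 0.0802 m, θ = 128.6°: d²x/dθ² = +0.014541 m.
a = ω²·d²x/dθ² = (171.5)²·(+0.014541) = +427.84 m/s²;  |a| = 427.84 m/s².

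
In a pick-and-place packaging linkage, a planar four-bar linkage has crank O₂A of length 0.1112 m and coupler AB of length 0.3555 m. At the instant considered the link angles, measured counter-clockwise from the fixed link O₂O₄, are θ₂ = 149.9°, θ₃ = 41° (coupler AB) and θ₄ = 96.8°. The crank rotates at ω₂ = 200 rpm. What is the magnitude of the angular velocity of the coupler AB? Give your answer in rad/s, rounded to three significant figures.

ω₂ = 20.94 rad/s (from 200 rpm).
Differentiating the loop-closure r₂e^{iθ₂}+r₃e^{iθ₃}=r₁+r₄e^{iθ₄} gives r₂ω₂e^{iθ₂}+r₃ω₃e^{iθ₃}=r₄ω₄e^{iθ₄}.
Eliminating the other unknown: ω₃ = r₂ω₂ sin(θ₄−θ₂) / [r₃ sin(θ₃−θ₄)].
Numerator sine = -0.79968; denominator sine = -0.82708.
Result = 0.1112·20.94·(-0.79968) / (0.3555·(-0.82708)) = +6.3342 rad/s; magnitude 6.3342 rad/s.

6.33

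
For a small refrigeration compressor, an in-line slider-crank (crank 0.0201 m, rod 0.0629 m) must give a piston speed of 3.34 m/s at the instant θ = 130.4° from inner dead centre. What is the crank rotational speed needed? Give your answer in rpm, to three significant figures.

For an in-line slider-crank, |v_piston| = rω|sinθ|·[1 + r cosθ/√(L² − r² sin²θ)].
With r = 0.0201 m, L = 0.0629 m, θ = 130.4°: the bracketed kinematic factor |dx/dθ| = 0.012038 m.
ω = v/|dx/dθ| = 3.34/0.012038 = 277.44 rad/s.
N = 60ω/(2π) = 2649.4 rpm.

2650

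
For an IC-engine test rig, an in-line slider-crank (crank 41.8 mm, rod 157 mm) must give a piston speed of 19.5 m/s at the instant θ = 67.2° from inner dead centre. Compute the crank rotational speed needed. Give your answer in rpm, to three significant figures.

4370

For an in-line slider-crank, |v_piston| = rω|sinθ|·[1 + r cosθ/√(L² − r² sin²θ)].
With r = 0.0418 m, L = 0.157 m, θ = 67.2°: the bracketed kinematic factor |dx/dθ| = 0.042635 m.
ω = v/|dx/dθ| = 19.5/0.042635 = 457.37 rad/s.
N = 60ω/(2π) = 4367.6 rpm.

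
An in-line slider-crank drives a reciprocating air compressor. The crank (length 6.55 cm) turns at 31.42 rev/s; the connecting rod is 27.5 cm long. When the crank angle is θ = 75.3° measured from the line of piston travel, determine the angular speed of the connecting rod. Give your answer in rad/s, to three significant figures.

ω = 197.4 rad/s (converted from 31.42 rev/s).
The rod makes angle φ with the slider axis where L sinφ = r sinθ; differentiating, L cosφ·φ̇ = r ω cosθ.
L cosφ = √(L² − r² sin²θ) = 0.2676 m.
|ω_rod| = r ω |cosθ| / √(L² − r² sin²θ) = 0.0655·197.4·0.25376/0.2676 = 12.262 rad/s.

12.3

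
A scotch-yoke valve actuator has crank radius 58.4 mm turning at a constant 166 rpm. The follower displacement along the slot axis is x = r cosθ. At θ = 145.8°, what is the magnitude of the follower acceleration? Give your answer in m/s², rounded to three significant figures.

ω = 17.38 rad/s (from 166 rpm).
x = r cosθ ⇒ ẍ = −rω² cosθ (ω constant).
|a| = rω²|cosθ| = 0.0584·(17.38)²·|cos 145.8°| = 14.596 m/s².

14.6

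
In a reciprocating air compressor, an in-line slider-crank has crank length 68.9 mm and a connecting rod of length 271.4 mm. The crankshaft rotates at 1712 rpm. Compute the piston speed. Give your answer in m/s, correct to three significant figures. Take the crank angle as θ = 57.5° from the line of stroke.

11.9

ω = 2π·1712/60 = 179.3 rad/s
For an in-line slider-crank, x = r cosθ + √(L² − r² sin²θ), so v = −rω sinθ·[1 + r cosθ/√(L² − r² sin²θ)].
With r = 0.0689 m, L = 0.2714 m, θ = 57.5°: √(L² − r² sin²θ) = 0.26511 m.
v = −0.0689·179.3·0.84339·[1 + 0.0689·0.53730/0.26511] = -11.873 m/s.
|v| = 11.873 m/s.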